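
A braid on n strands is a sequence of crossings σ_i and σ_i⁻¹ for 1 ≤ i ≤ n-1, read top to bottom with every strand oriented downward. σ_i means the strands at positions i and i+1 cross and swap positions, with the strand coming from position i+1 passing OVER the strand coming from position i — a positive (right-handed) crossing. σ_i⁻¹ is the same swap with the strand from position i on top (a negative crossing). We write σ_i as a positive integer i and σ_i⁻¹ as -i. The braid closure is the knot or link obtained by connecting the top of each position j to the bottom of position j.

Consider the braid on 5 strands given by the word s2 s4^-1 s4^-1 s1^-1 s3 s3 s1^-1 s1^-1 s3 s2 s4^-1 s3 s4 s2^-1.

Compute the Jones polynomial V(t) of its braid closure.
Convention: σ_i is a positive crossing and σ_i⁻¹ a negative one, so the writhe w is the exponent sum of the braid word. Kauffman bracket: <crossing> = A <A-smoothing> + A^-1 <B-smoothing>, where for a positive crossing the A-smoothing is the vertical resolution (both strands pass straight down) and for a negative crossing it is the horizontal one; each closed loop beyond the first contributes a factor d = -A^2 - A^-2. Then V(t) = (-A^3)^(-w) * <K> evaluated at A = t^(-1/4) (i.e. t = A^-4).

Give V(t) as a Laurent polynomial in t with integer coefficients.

t^4 - 2*t^3 + 3*t^2 - 5*t + 6 - 5*t^-1 + 5*t^-2 - 3*t^-3 + 2*t^-4 - t^-5

Derivation:
The presented braid s2 s4^-1 s4^-1 s1^-1 s3 s3 s1^-1 s1^-1 s3 s2 s4^-1 s3 s4 s2^-1 on 5 strands reduces by inverse Markov moves (closure unchanged at each step):
  Deconjugate: the word is γ·β·γ⁻¹ with γ = s2 s4^-1 (prefix) and γ⁻¹ = s4 s2^-1 (suffix); strip both.
Reduced to β = s4^-1 s1^-1 s3 s3 s1^-1 s1^-1 s3 s2 s4^-1 s3 on 5 strands, 10 crossings.
Compute on β:
Braid: s4^-1 s1^-1 s3 s3 s1^-1 s1^-1 s3 s2 s4^-1 s3 on 5 strands, 10 crossings.
Writhe w = (#positive) - (#negative) = 5 - 5 = 0.
State-sum expansion of <K>. There are 2^10 = 1024 states.
Smooth each crossing (0=||, 1=⌣⌢); contribution A^(Σ sign_k(1-2s_k)) * d^(L-1).
Tabulate the states by total A-exponent and number of loops L (A-exp: L × count):
  A^10: L=6 ×1
  A^8: L=5 ×10
  A^6: L=4 ×41, L=6 ×4
  A^4: L=3 ×83, L=5 ×36, L=7 ×1
  A^2: L=2 ×84, L=4 ×107, L=6 ×19
  A^0: L=1 ×33, L=3 ×143, L=5 ×70, L=7 ×6
  A^-2: L=2 ×68, L=4 ×116, L=6 ×25, L=8 ×1
  A^-4: L=3 ×64, L=5 ×52, L=7 ×4
  A^-6: L=4 ×33, L=6 ×12
  A^-8: L=5 ×9, L=7 ×1
  A^-10: L=6 ×1
Each group contributes A^e * Σ count * d^(L-1):
Powers of d = -A^2 - A^-2: d^2 = A^4 + 2 + A^-4; d^3 = -A^6 - 3*A^2 - 3*A^-2 - A^-6; d^4 = A^8 + 4*A^4 + 6 + 4*A^-4 + A^-8; d^5 = -A^10 - 5*A^6 - 10*A^2 - 10*A^-2 - 5*A^-6 - A^-10; d^6 = A^12 + 6*A^8 + 15*A^4 + 20 + 15*A^-4 + 6*A^-8 + A^-12; d^7 = -A^14 - 7*A^10 - 21*A^6 - 35*A^2 - 35*A^-2 - 21*A^-6 - 7*A^-10 - A^-14.
  A^10 * (d^5) = -A^20 - 5*A^16 - 10*A^12 - 10*A^8 - 5*A^4 - 1
  A^8 * (10*d^4) = 10*A^16 + 40*A^12 + 60*A^8 + 40*A^4 + 10
  A^6 * (41*d^3 + 4*d^5) = -4*A^16 - 61*A^12 - 163*A^8 - 163*A^4 - 61 - 4*A^-4
  A^4 * (83*d^2 + 36*d^4 + d^6) = A^16 + 42*A^12 + 242*A^8 + 402*A^4 + 242 + 42*A^-4 + A^-8
  A^2 * (84*d + 107*d^3 + 19*d^5) = -19*A^12 - 202*A^8 - 595*A^4 - 595 - 202*A^-4 - 19*A^-8
  A^0 * (33 + 143*d^2 + 70*d^4 + 6*d^6) = 6*A^12 + 106*A^8 + 513*A^4 + 859 + 513*A^-4 + 106*A^-8 + 6*A^-12
  A^-2 * (68*d + 116*d^3 + 25*d^5 + d^7) = -A^12 - 32*A^8 - 262*A^4 - 701 - 701*A^-4 - 262*A^-8 - 32*A^-12 - A^-16
  A^-4 * (64*d^2 + 52*d^4 + 4*d^6) = 4*A^8 + 76*A^4 + 332 + 520*A^-4 + 332*A^-8 + 76*A^-12 + 4*A^-16
  A^-6 * (33*d^3 + 12*d^5) = -12*A^4 - 93 - 219*A^-4 - 219*A^-8 - 93*A^-12 - 12*A^-16
  A^-8 * (9*d^4 + d^6) = A^4 + 15 + 51*A^-4 + 74*A^-8 + 51*A^-12 + 15*A^-16 + A^-20
  A^-10 * (d^5) = -1 - 5*A^-4 - 10*A^-8 - 10*A^-12 - 5*A^-16 - A^-20
Summing the groups: <K> = -A^20 + 2*A^16 - 3*A^12 + 5*A^8 - 5*A^4 + 6 - 5*A^-4 + 3*A^-8 - 2*A^-12 + A^-16
Normalise by the writhe: (-A^3)^(-w) = (-A^3)^(0) = 1, so f(A) = 1 * <K> = -A^20 + 2*A^16 - 3*A^12 + 5*A^8 - 5*A^4 + 6 - 5*A^-4 + 3*A^-8 - 2*A^-12 + A^-16.
Substitute A = t^(-1/4), i.e. A^e → t^(-e/4): V(t) = t^4 - 2*t^3 + 3*t^2 - 5*t + 6 - 5*t^-1 + 5*t^-2 - 3*t^-3 + 2*t^-4 - t^-5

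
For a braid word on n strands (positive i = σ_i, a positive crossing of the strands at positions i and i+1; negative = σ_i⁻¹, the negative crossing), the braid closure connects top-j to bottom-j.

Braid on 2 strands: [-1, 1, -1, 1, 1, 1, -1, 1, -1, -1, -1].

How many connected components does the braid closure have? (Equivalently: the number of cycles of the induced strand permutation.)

Track the strand permutation on 2 strands, starting from identity.
  step 1: s1^-1 swaps positions 1,2 -> [2 1]
  step 2: s1 swaps positions 1,2 -> [1 2]
  step 3: s1^-1 swaps positions 1,2 -> [2 1]
  step 4: s1 swaps positions 1,2 -> [1 2]
  step 5: s1 swaps positions 1,2 -> [2 1]
  step 6: s1 swaps positions 1,2 -> [1 2]
  step 7: s1^-1 swaps positions 1,2 -> [2 1]
  step 8: s1 swaps positions 1,2 -> [1 2]
  step 9: s1^-1 swaps positions 1,2 -> [2 1]
  step 10: s1^-1 swaps positions 1,2 -> [1 2]
  step 11: s1^-1 swaps positions 1,2 -> [2 1]
Final permutation (position -> original strand): [2 1]
Closure components = cycle count of this permutation = 1.

Answer: 1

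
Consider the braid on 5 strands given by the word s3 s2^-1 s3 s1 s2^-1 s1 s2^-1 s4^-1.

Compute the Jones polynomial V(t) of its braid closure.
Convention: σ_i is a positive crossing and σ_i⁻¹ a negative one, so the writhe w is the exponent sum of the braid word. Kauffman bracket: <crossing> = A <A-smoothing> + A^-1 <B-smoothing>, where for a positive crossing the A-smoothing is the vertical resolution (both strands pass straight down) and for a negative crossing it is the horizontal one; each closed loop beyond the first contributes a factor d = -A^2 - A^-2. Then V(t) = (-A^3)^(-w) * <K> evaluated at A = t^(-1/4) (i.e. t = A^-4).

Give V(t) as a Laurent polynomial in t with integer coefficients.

t^4 - 2*t^3 + 3*t^2 - 4*t + 4 - 3*t^-1 + 3*t^-2 - t^-3

Derivation:
The presented braid s3 s2^-1 s3 s1 s2^-1 s1 s2^-1 s4^-1 on 5 strands reduces by inverse Markov moves (closure unchanged at each step):
  Destabilize: the word has the form β·s4^-1 where s4^-1 occurs only as the final letter (β ∈ B_4); drop it and the last strand → 4 strands.
Reduced to β = s3 s2^-1 s3 s1 s2^-1 s1 s2^-1 on 4 strands, 7 crossings.
Compute on β:
Braid: s3 s2^-1 s3 s1 s2^-1 s1 s2^-1 on 4 strands, 7 crossings.
Writhe w = (#positive) - (#negative) = 4 - 3 = 1.
Computing the Kauffman bracket via state sum. There are 2^7 = 128 states.
Each crossing splits two ways (0=vertical, 1=horizontal). The state's weight is A^(#A-smoothings - #B-smoothings) * d^(loops - 1).
Tabulate the states by total A-exponent and number of loops L (A-exp: L × count):
  A^7: L=5 ×1
  A^5: L=4 ×7
  A^3: L=3 ×21
  A^1: L=2 ×32, L=4 ×3
  A^-1: L=1 ×21, L=3 ×14
  A^-3: L=2 ×19, L=4 ×2
  A^-5: L=3 ×7
  A^-7: L=4 ×1
Each group contributes A^e * Σ count * d^(L-1):
Powers of d = -A^2 - A^-2: d^2 = A^4 + 2 + A^-4; d^3 = -A^6 - 3*A^2 - 3*A^-2 - A^-6; d^4 = A^8 + 4*A^4 + 6 + 4*A^-4 + A^-8.
  A^7 * (d^4) = A^15 + 4*A^11 + 6*A^7 + 4*A^3 + A^-1
  A^5 * (7*d^3) = -7*A^11 - 21*A^7 - 21*A^3 - 7*A^-1
  A^3 * (21*d^2) = 21*A^7 + 42*A^3 + 21*A^-1
  A^1 * (32*d + 3*d^3) = -3*A^7 - 41*A^3 - 41*A^-1 - 3*A^-5
  A^-1 * (21 + 14*d^2) = 14*A^3 + 49*A^-1 + 14*A^-5
  A^-3 * (19*d + 2*d^3) = -2*A^3 - 25*A^-1 - 25*A^-5 - 2*A^-9
  A^-5 * (7*d^2) = 7*A^-1 + 14*A^-5 + 7*A^-9
  A^-7 * (d^3) = -A^-1 - 3*A^-5 - 3*A^-9 - A^-13
Summing the groups: <K> = A^15 - 3*A^11 + 3*A^7 - 4*A^3 + 4*A^-1 - 3*A^-5 + 2*A^-9 - A^-13
Normalise by the writhe: (-A^3)^(-w) = (-A^3)^(-1) = -A^-3, so f(A) = -A^-3 * <K> = -A^12 + 3*A^8 - 3*A^4 + 4 - 4*A^-4 + 3*A^-8 - 2*A^-12 + A^-16.
Substitute A = t^(-1/4), i.e. A^e → t^(-e/4): V(t) = t^4 - 2*t^3 + 3*t^2 - 4*t + 4 - 3*t^-1 + 3*t^-2 - t^-3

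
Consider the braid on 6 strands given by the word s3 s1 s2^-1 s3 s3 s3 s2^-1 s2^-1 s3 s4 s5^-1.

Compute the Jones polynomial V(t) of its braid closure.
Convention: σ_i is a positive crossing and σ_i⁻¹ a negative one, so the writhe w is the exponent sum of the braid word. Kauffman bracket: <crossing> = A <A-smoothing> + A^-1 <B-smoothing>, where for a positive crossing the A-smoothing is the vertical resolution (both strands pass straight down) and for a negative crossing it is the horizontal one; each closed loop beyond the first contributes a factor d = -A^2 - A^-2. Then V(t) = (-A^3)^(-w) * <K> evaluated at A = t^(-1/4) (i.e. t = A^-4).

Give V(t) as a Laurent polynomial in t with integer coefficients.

The presented braid s3 s1 s2^-1 s3 s3 s3 s2^-1 s2^-1 s3 s4 s5^-1 on 6 strands reduces by inverse Markov moves (closure unchanged at each step):
  Destabilize: the word has the form β·s5^-1 where s5^-1 occurs only as the final letter (β ∈ B_5); drop it and the last strand → 5 strands.
  Destabilize: the word has the form β·s4 where s4 occurs only as the final letter (β ∈ B_4); drop it and the last strand → 4 strands.
Reduced to β = s3 s1 s2^-1 s3 s3 s3 s2^-1 s2^-1 s3 on 4 strands, 9 crossings.
Compute on β:
Braid: s3 s1 s2^-1 s3 s3 s3 s2^-1 s2^-1 s3 on 4 strands, 9 crossings.
Writhe w = (#positive) - (#negative) = 6 - 3 = 3.
State-sum expansion of <K>. There are 2^9 = 512 states.
Smooth each crossing (0=||, 1=⌣⌢); contribution A^(Σ sign_k(1-2s_k)) * d^(L-1).
Tabulate the states by total A-exponent and number of loops L (A-exp: L × count):
  A^9: L=5 ×1
  A^7: L=4 ×9
  A^5: L=3 ×32, L=5 ×4
  A^3: L=2 ×51, L=4 ×32, L=6 ×1
  A^1: L=1 ×27, L=3 ×81, L=5 ×18
  A^-1: L=2 ×53, L=4 ×67, L=6 ×6
  A^-3: L=3 ×50, L=5 ×33, L=7 ×1
  A^-5: L=4 ×27, L=6 ×9
  A^-7: L=5 ×8, L=7 ×1
  A^-9: L=6 ×1
Each group contributes A^e * Σ count * d^(L-1):
Powers of d = -A^2 - A^-2: d^2 = A^4 + 2 + A^-4; d^3 = -A^6 - 3*A^2 - 3*A^-2 - A^-6; d^4 = A^8 + 4*A^4 + 6 + 4*A^-4 + A^-8; d^5 = -A^10 - 5*A^6 - 10*A^2 - 10*A^-2 - 5*A^-6 - A^-10; d^6 = A^12 + 6*A^8 + 15*A^4 + 20 + 15*A^-4 + 6*A^-8 + A^-12.
  A^9 * (d^4) = A^17 + 4*A^13 + 6*A^9 + 4*A^5 + A
  A^7 * (9*d^3) = -9*A^13 - 27*A^9 - 27*A^5 - 9*A
  A^5 * (32*d^2 + 4*d^4) = 4*A^13 + 48*A^9 + 88*A^5 + 48*A + 4*A^-3
  A^3 * (51*d + 32*d^3 + d^5) = -A^13 - 37*A^9 - 157*A^5 - 157*A - 37*A^-3 - A^-7
  A^1 * (27 + 81*d^2 + 18*d^4) = 18*A^9 + 153*A^5 + 297*A + 153*A^-3 + 18*A^-7
  A^-1 * (53*d + 67*d^3 + 6*d^5) = -6*A^9 - 97*A^5 - 314*A - 314*A^-3 - 97*A^-7 - 6*A^-11
  A^-3 * (50*d^2 + 33*d^4 + d^6) = A^9 + 39*A^5 + 197*A + 318*A^-3 + 197*A^-7 + 39*A^-11 + A^-15
  A^-5 * (27*d^3 + 9*d^5) = -9*A^5 - 72*A - 171*A^-3 - 171*A^-7 - 72*A^-11 - 9*A^-15
  A^-7 * (8*d^4 + d^6) = A^5 + 14*A + 47*A^-3 + 68*A^-7 + 47*A^-11 + 14*A^-15 + A^-19
  A^-9 * (d^5) = -A - 5*A^-3 - 10*A^-7 - 10*A^-11 - 5*A^-15 - A^-19
Summing the groups: <K> = A^17 - 2*A^13 + 3*A^9 - 5*A^5 + 4*A - 5*A^-3 + 4*A^-7 - 2*A^-11 + A^-15
Normalise by the writhe: (-A^3)^(-w) = (-A^3)^(-3) = -A^-9, so f(A) = -A^-9 * <K> = -A^8 + 2*A^4 - 3 + 5*A^-4 - 4*A^-8 + 5*A^-12 - 4*A^-16 + 2*A^-20 - A^-24.
Substitute A = t^(-1/4), i.e. A^e → t^(-e/4): V(t) = -t^6 + 2*t^5 - 4*t^4 + 5*t^3 - 4*t^2 + 5*t - 3 + 2*t^-1 - t^-2

Answer: -t^6 + 2*t^5 - 4*t^4 + 5*t^3 - 4*t^2 + 5*t - 3 + 2*t^-1 - t^-2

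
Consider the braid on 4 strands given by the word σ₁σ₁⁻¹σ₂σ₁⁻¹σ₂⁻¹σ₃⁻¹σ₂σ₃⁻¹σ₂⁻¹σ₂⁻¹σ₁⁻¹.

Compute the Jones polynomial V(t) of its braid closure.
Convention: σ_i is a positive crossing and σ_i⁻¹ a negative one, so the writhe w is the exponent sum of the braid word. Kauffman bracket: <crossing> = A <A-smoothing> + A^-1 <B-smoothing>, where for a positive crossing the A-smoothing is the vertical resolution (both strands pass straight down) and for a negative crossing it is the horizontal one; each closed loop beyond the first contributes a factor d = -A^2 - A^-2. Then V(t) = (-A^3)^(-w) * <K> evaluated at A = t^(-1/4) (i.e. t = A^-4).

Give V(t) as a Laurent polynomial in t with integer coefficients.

t^-1 - 2*t^-2 + 3*t^-3 - 2*t^-4 + 3*t^-5 - 2*t^-6 + t^-7 - t^-8

Derivation:
The presented braid s1 s1^-1 s2 s1^-1 s2^-1 s3^-1 s2 s3^-1 s2^-1 s2^-1 s1^-1 on 4 strands reduces by inverse Markov moves (closure unchanged at each step):
  Deconjugate: the word is γ·β·γ⁻¹ with γ = s1 (prefix) and γ⁻¹ = s1^-1 (suffix); strip both.
Reduced to β = s1^-1 s2 s1^-1 s2^-1 s3^-1 s2 s3^-1 s2^-1 s2^-1 on 4 strands, 9 crossings.
Compute on β:
Braid: s1^-1 s2 s1^-1 s2^-1 s3^-1 s2 s3^-1 s2^-1 s2^-1 on 4 strands, 9 crossings.
Writhe w = (#positive) - (#negative) = 2 - 7 = -5.
Computing the Kauffman bracket via state sum. There are 2^9 = 512 states.
Each crossing splits two ways (0=vertical, 1=horizontal). The state's weight is A^(#A-smoothings - #B-smoothings) * d^(loops - 1).
Tabulate the states by total A-exponent and number of loops L (A-exp: L × count):
  A^9: L=5 ×1
  A^7: L=4 ×9
  A^5: L=3 ×30, L=5 ×6
  A^3: L=2 ×45, L=4 ×37, L=6 ×2
  A^1: L=1 ×27, L=3 ×78, L=5 ×21
  A^-1: L=2 ×67, L=4 ×53, L=6 ×6
  A^-3: L=1 ×12, L=3 ×53, L=5 ×18, L=7 ×1
  A^-5: L=2 ×14, L=4 ×19, L=6 ×3
  A^-7: L=3 ×6, L=5 ×3
  A^-9: L=4 ×1
Each group contributes A^e * Σ count * d^(L-1):
Powers of d = -A^2 - A^-2: d^2 = A^4 + 2 + A^-4; d^3 = -A^6 - 3*A^2 - 3*A^-2 - A^-6; d^4 = A^8 + 4*A^4 + 6 + 4*A^-4 + A^-8; d^5 = -A^10 - 5*A^6 - 10*A^2 - 10*A^-2 - 5*A^-6 - A^-10; d^6 = A^12 + 6*A^8 + 15*A^4 + 20 + 15*A^-4 + 6*A^-8 + A^-12.
  A^9 * (d^4) = A^17 + 4*A^13 + 6*A^9 + 4*A^5 + A
  A^7 * (9*d^3) = -9*A^13 - 27*A^9 - 27*A^5 - 9*A
  A^5 * (30*d^2 + 6*d^4) = 6*A^13 + 54*A^9 + 96*A^5 + 54*A + 6*A^-3
  A^3 * (45*d + 37*d^3 + 2*d^5) = -2*A^13 - 47*A^9 - 176*A^5 - 176*A - 47*A^-3 - 2*A^-7
  A^1 * (27 + 78*d^2 + 21*d^4) = 21*A^9 + 162*A^5 + 309*A + 162*A^-3 + 21*A^-7
  A^-1 * (67*d + 53*d^3 + 6*d^5) = -6*A^9 - 83*A^5 - 286*A - 286*A^-3 - 83*A^-7 - 6*A^-11
  A^-3 * (12 + 53*d^2 + 18*d^4 + d^6) = A^9 + 24*A^5 + 140*A + 246*A^-3 + 140*A^-7 + 24*A^-11 + A^-15
  A^-5 * (14*d + 19*d^3 + 3*d^5) = -3*A^5 - 34*A - 101*A^-3 - 101*A^-7 - 34*A^-11 - 3*A^-15
  A^-7 * (6*d^2 + 3*d^4) = 3*A + 18*A^-3 + 30*A^-7 + 18*A^-11 + 3*A^-15
  A^-9 * (d^3) = -A^-3 - 3*A^-7 - 3*A^-11 - A^-15
Summing the groups: <K> = A^17 - A^13 + 2*A^9 - 3*A^5 + 2*A - 3*A^-3 + 2*A^-7 - A^-11
Normalise by the writhe: (-A^3)^(-w) = (-A^3)^(5) = -A^15, so f(A) = -A^15 * <K> = -A^32 + A^28 - 2*A^24 + 3*A^20 - 2*A^16 + 3*A^12 - 2*A^8 + A^4.
Substitute A = t^(-1/4), i.e. A^e → t^(-e/4): V(t) = t^-1 - 2*t^-2 + 3*t^-3 - 2*t^-4 + 3*t^-5 - 2*t^-6 + t^-7 - t^-8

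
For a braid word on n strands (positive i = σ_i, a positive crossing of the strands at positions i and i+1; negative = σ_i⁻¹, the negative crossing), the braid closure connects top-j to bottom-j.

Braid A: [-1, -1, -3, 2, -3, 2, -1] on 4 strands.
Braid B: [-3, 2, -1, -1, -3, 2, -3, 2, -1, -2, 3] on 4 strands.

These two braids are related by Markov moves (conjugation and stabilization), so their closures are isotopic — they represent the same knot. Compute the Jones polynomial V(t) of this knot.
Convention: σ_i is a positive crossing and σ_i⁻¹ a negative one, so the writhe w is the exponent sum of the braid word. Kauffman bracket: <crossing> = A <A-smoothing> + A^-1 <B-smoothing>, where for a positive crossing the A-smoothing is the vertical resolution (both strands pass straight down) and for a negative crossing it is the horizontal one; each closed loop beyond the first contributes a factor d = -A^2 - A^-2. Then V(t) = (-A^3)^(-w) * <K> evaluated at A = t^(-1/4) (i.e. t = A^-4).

Markov-equivalent braids have isotopic closures, hence identical knot invariants. Strip the Markov moves from each word to reach a common short braid β, then compute V(t) once on β.
Braid A: s1^-1 s1^-1 s3^-1 s2 s3^-1 s2 s1^-1 on 4 strands has no conjugating prefix/suffix or stabilization to strip; take β = s1^-1 s1^-1 s3^-1 s2 s3^-1 s2 s1^-1.
Braid B: s3^-1 s2 s1^-1 s1^-1 s3^-1 s2 s3^-1 s2 s1^-1 s2^-1 s3 on 4 strands reduces by inverse Markov moves (closure unchanged at each step):
  Deconjugate: the word is γ·β·γ⁻¹ with γ = s3^-1 s2 (prefix) and γ⁻¹ = s2^-1 s3 (suffix); strip both.
Reduced to β = s1^-1 s1^-1 s3^-1 s2 s3^-1 s2 s1^-1 on 4 strands, 7 crossings.
Both give the same β = s1^-1 s1^-1 s3^-1 s2 s3^-1 s2 s1^-1 on 4 strands, so one state sum suffices:
Braid: s1^-1 s1^-1 s3^-1 s2 s3^-1 s2 s1^-1 on 4 strands, 7 crossings.
Writhe w = (#positive) - (#negative) = 2 - 5 = -3.
Enumerate smoothing states for the bracket polynomial. There are 2^7 = 128 states.
Smooth each crossing (0=||, 1=⌣⌢); contribution A^(Σ sign_k(1-2s_k)) * d^(L-1).
Tabulate the states by total A-exponent and number of loops L (A-exp: L × count):
  A^7: L=5 ×1
  A^5: L=4 ×7
  A^3: L=3 ×20, L=5 ×1
  A^1: L=2 ×27, L=4 ×8
  A^-1: L=1 ×15, L=3 ×19, L=5 ×1
  A^-3: L=2 ×17, L=4 ×4
  A^-5: L=3 ×7
  A^-7: L=4 ×1
Each group contributes A^e * Σ count * d^(L-1):
Powers of d = -A^2 - A^-2: d^2 = A^4 + 2 + A^-4; d^3 = -A^6 - 3*A^2 - 3*A^-2 - A^-6; d^4 = A^8 + 4*A^4 + 6 + 4*A^-4 + A^-8.
  A^7 * (d^4) = A^15 + 4*A^11 + 6*A^7 + 4*A^3 + A^-1
  A^5 * (7*d^3) = -7*A^11 - 21*A^7 - 21*A^3 - 7*A^-1
  A^3 * (20*d^2 + d^4) = A^11 + 24*A^7 + 46*A^3 + 24*A^-1 + A^-5
  A^1 * (27*d + 8*d^3) = -8*A^7 - 51*A^3 - 51*A^-1 - 8*A^-5
  A^-1 * (15 + 19*d^2 + d^4) = A^7 + 23*A^3 + 59*A^-1 + 23*A^-5 + A^-9
  A^-3 * (17*d + 4*d^3) = -4*A^3 - 29*A^-1 - 29*A^-5 - 4*A^-9
  A^-5 * (7*d^2) = 7*A^-1 + 14*A^-5 + 7*A^-9
  A^-7 * (d^3) = -A^-1 - 3*A^-5 - 3*A^-9 - A^-13
Summing the groups: <K> = A^15 - 2*A^11 + 2*A^7 - 3*A^3 + 3*A^-1 - 2*A^-5 + A^-9 - A^-13
Normalise by the writhe: (-A^3)^(-w) = (-A^3)^(3) = -A^9, so f(A) = -A^9 * <K> = -A^24 + 2*A^20 - 2*A^16 + 3*A^12 - 3*A^8 + 2*A^4 - 1 + A^-4.
Substitute A = t^(-1/4), i.e. A^e → t^(-e/4): V(t) = t - 1 + 2*t^-1 - 3*t^-2 + 3*t^-3 - 2*t^-4 + 2*t^-5 - t^-6

Answer: t - 1 + 2*t^-1 - 3*t^-2 + 3*t^-3 - 2*t^-4 + 2*t^-5 - t^-6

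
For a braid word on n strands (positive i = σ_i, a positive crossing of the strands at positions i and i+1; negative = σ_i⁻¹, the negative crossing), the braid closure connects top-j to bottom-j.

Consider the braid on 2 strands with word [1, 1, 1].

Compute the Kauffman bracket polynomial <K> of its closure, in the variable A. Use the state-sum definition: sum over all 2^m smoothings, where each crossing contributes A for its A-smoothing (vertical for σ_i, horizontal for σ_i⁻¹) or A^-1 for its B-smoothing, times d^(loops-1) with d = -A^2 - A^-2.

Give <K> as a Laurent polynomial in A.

-A^5 - A^-3 + A^-7

Derivation:
Braid: s1 s1 s1 on 2 strands, 3 crossings.
Writhe w = (#positive) - (#negative) = 3 - 0 = 3.
State-sum expansion of <K>. There are 2^3 = 8 states.
Each crossing splits two ways (0=vertical, 1=horizontal). The state's weight is A^(#A-smoothings - #B-smoothings) * d^(loops - 1).
  state 000: A-exp=+3, loops=2, term = A^3 * d^1
  state 001: A-exp=+1, loops=1, term = A^1 * d^0
  state 010: A-exp=+1, loops=1, term = A^1 * d^0
  state 011: A-exp=-1, loops=2, term = A^-1 * d^1
  state 100: A-exp=+1, loops=1, term = A^1 * d^0
  state 101: A-exp=-1, loops=2, term = A^-1 * d^1
  state 110: A-exp=-1, loops=2, term = A^-1 * d^1
  state 111: A-exp=-3, loops=3, term = A^-3 * d^2
Collect the terms by A-exponent (count of states per loop number):
Powers of d = -A^2 - A^-2: d^2 = A^4 + 2 + A^-4.
  A^3 * (d) = -A^5 - A
  A^1 * (3) = 3*A
  A^-1 * (3*d) = -3*A - 3*A^-3
  A^-3 * (d^2) = A + 2*A^-3 + A^-7
Summing the groups: <K> = -A^5 - A^-3 + A^-7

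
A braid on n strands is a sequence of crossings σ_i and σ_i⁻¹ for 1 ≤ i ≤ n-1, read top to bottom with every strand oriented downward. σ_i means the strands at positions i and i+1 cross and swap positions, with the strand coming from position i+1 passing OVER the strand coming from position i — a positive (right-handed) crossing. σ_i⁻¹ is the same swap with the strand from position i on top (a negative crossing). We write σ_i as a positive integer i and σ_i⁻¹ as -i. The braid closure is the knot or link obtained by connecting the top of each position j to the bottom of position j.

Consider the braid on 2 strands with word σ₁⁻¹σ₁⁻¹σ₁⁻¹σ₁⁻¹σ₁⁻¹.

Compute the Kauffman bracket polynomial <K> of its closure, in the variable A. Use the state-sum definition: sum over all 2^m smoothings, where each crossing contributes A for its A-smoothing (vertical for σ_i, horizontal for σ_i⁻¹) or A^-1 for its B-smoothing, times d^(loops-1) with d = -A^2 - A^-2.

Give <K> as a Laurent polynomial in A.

A^13 - A^9 + A^5 - A - A^-7

Derivation:
Braid: s1^-1 s1^-1 s1^-1 s1^-1 s1^-1 on 2 strands, 5 crossings.
Writhe w = (#positive) - (#negative) = 0 - 5 = -5.
Enumerate smoothing states for the bracket polynomial. There are 2^5 = 32 states.
Smooth each crossing (0=||, 1=⌣⌢); contribution A^(Σ sign_k(1-2s_k)) * d^(L-1).
  state 00000: A-exp=-5, loops=2, term = A^-5 * d^1
  state 00001: A-exp=-3, loops=1, term = A^-3 * d^0
  state 00010: A-exp=-3, loops=1, term = A^-3 * d^0
  state 00011: A-exp=-1, loops=2, term = A^-1 * d^1
  state 00100: A-exp=-3, loops=1, term = A^-3 * d^0
  state 00101: A-exp=-1, loops=2, term = A^-1 * d^1
  state 00110: A-exp=-1, loops=2, term = A^-1 * d^1
  state 00111: A-exp=+1, loops=3, term = A^1 * d^2
  state 01000: A-exp=-3, loops=1, term = A^-3 * d^0
  state 01001: A-exp=-1, loops=2, term = A^-1 * d^1
  state 01010: A-exp=-1, loops=2, term = A^-1 * d^1
  state 01011: A-exp=+1, loops=3, term = A^1 * d^2
  state 01100: A-exp=-1, loops=2, term = A^-1 * d^1
  state 01101: A-exp=+1, loops=3, term = A^1 * d^2
  state 01110: A-exp=+1, loops=3, term = A^1 * d^2
  state 01111: A-exp=+3, loops=4, term = A^3 * d^3
  state 10000: A-exp=-3, loops=1, term = A^-3 * d^0
  state 10001: A-exp=-1, loops=2, term = A^-1 * d^1
  state 10010: A-exp=-1, loops=2, term = A^-1 * d^1
  state 10011: A-exp=+1, loops=3, term = A^1 * d^2
  state 10100: A-exp=-1, loops=2, term = A^-1 * d^1
  state 10101: A-exp=+1, loops=3, term = A^1 * d^2
  state 10110: A-exp=+1, loops=3, term = A^1 * d^2
  state 10111: A-exp=+3, loops=4, term = A^3 * d^3
  state 11000: A-exp=-1, loops=2, term = A^-1 * d^1
  state 11001: A-exp=+1, loops=3, term = A^1 * d^2
  state 11010: A-exp=+1, loops=3, term = A^1 * d^2
  state 11011: A-exp=+3, loops=4, term = A^3 * d^3
  state 11100: A-exp=+1, loops=3, term = A^1 * d^2
  state 11101: A-exp=+3, loops=4, term = A^3 * d^3
  state 11110: A-exp=+3, loops=4, term = A^3 * d^3
  state 11111: A-exp=+5, loops=5, term = A^5 * d^4
Collect the terms by A-exponent (count of states per loop number):
Powers of d = -A^2 - A^-2: d^2 = A^4 + 2 + A^-4; d^3 = -A^6 - 3*A^2 - 3*A^-2 - A^-6; d^4 = A^8 + 4*A^4 + 6 + 4*A^-4 + A^-8.
  A^5 * (d^4) = A^13 + 4*A^9 + 6*A^5 + 4*A + A^-3
  A^3 * (5*d^3) = -5*A^9 - 15*A^5 - 15*A - 5*A^-3
  A^1 * (10*d^2) = 10*A^5 + 20*A + 10*A^-3
  A^-1 * (10*d) = -10*A - 10*A^-3
  A^-3 * (5) = 5*A^-3
  A^-5 * (d) = -A^-3 - A^-7
Summing the groups: <K> = A^13 - A^9 + A^5 - A - A^-7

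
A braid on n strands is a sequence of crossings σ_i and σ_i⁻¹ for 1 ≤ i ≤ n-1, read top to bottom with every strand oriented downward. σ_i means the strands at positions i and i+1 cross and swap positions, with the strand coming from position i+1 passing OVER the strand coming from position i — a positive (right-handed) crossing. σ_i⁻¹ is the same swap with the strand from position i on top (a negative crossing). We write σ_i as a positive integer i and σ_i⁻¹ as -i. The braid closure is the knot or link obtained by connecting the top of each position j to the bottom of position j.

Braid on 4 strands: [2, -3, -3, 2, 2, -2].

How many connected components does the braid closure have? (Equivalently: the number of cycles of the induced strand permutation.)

4

Derivation:
Track the strand permutation on 4 strands, starting from identity.
  step 1: s2 swaps positions 2,3 -> [1 3 2 4]
  step 2: s3^-1 swaps positions 3,4 -> [1 3 4 2]
  step 3: s3^-1 swaps positions 3,4 -> [1 3 2 4]
  step 4: s2 swaps positions 2,3 -> [1 2 3 4]
  step 5: s2 swaps positions 2,3 -> [1 3 2 4]
  step 6: s2^-1 swaps positions 2,3 -> [1 2 3 4]
Final permutation (position -> original strand): [1 2 3 4]
Closure components = cycle count of this permutation = 4.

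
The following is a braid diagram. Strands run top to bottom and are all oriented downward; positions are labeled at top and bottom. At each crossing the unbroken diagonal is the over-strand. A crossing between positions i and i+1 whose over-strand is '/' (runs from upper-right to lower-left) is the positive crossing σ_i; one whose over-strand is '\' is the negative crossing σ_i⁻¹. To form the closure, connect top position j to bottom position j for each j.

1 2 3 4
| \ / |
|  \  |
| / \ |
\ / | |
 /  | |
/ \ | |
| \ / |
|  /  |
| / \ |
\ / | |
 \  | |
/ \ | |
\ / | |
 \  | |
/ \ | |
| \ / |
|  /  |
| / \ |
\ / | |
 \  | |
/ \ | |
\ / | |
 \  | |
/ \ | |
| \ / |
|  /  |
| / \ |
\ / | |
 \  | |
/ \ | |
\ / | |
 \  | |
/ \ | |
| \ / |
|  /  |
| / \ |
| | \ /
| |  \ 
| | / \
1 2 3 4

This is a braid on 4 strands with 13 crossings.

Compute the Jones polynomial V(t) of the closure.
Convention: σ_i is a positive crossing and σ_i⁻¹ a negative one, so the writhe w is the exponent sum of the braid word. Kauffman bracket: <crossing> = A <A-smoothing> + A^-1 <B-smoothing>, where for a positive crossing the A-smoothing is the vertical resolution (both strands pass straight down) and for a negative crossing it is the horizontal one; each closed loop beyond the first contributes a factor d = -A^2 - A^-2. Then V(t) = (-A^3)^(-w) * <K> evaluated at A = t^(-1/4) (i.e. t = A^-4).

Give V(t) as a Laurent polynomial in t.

Reading the diagram top to bottom ('/'-over between positions i,i+1 = s_i, '\'-over = s_i^-1): braid word = s2^-1 s1 s2 s1^-1 s1^-1 s2 s1^-1 s1^-1 s2 s1^-1 s1^-1 s2 s3^-1.
The presented braid s2^-1 s1 s2 s1^-1 s1^-1 s2 s1^-1 s1^-1 s2 s1^-1 s1^-1 s2 s3^-1 on 4 strands reduces by inverse Markov moves (closure unchanged at each step):
  Destabilize: the word has the form β·s3^-1 where s3^-1 occurs only as the final letter (β ∈ B_3); drop it and the last strand → 3 strands.
  Deconjugate: the word is γ·β·γ⁻¹ with γ = s2^-1 (prefix) and γ⁻¹ = s2 (suffix); strip both.
  Deconjugate: the word is γ·β·γ⁻¹ with γ = s1 (prefix) and γ⁻¹ = s1^-1 (suffix); strip both.
Reduced to β = s2 s1^-1 s1^-1 s2 s1^-1 s1^-1 s2 s1^-1 on 3 strands, 8 crossings.
Compute on β:
Braid: s2 s1^-1 s1^-1 s2 s1^-1 s1^-1 s2 s1^-1 on 3 strands, 8 crossings.
Writhe w = (#positive) - (#negative) = 3 - 5 = -2.
State-sum expansion of <K>. There are 2^8 = 256 states.
Smooth each crossing (0=||, 1=⌣⌢); contribution A^(Σ sign_k(1-2s_k)) * d^(L-1).
Tabulate the states by total A-exponent and number of loops L (A-exp: L × count):
  A^8: L=6 ×1
  A^6: L=5 ×8
  A^4: L=4 ×28
  A^2: L=3 ×55, L=5 ×1
  A^0: L=2 ×63, L=4 ×7
  A^-2: L=1 ×35, L=3 ×21
  A^-4: L=2 ×26, L=4 ×2
  A^-6: L=3 ×8
  A^-8: L=4 ×1
Each group contributes A^e * Σ count * d^(L-1):
Powers of d = -A^2 - A^-2: d^2 = A^4 + 2 + A^-4; d^3 = -A^6 - 3*A^2 - 3*A^-2 - A^-6; d^4 = A^8 + 4*A^4 + 6 + 4*A^-4 + A^-8; d^5 = -A^10 - 5*A^6 - 10*A^2 - 10*A^-2 - 5*A^-6 - A^-10.
  A^8 * (d^5) = -A^18 - 5*A^14 - 10*A^10 - 10*A^6 - 5*A^2 - A^-2
  A^6 * (8*d^4) = 8*A^14 + 32*A^10 + 48*A^6 + 32*A^2 + 8*A^-2
  A^4 * (28*d^3) = -28*A^10 - 84*A^6 - 84*A^2 - 28*A^-2
  A^2 * (55*d^2 + d^4) = A^10 + 59*A^6 + 116*A^2 + 59*A^-2 + A^-6
  A^0 * (63*d + 7*d^3) = -7*A^6 - 84*A^2 - 84*A^-2 - 7*A^-6
  A^-2 * (35 + 21*d^2) = 21*A^2 + 77*A^-2 + 21*A^-6
  A^-4 * (26*d + 2*d^3) = -2*A^2 - 32*A^-2 - 32*A^-6 - 2*A^-10
  A^-6 * (8*d^2) = 8*A^-2 + 16*A^-6 + 8*A^-10
  A^-8 * (d^3) = -A^-2 - 3*A^-6 - 3*A^-10 - A^-14
Summing the groups: <K> = -A^18 + 3*A^14 - 5*A^10 + 6*A^6 - 6*A^2 + 6*A^-2 - 4*A^-6 + 3*A^-10 - A^-14
Normalise by the writhe: (-A^3)^(-w) = (-A^3)^(2) = A^6, so f(A) = A^6 * <K> = -A^24 + 3*A^20 - 5*A^16 + 6*A^12 - 6*A^8 + 6*A^4 - 4 + 3*A^-4 - A^-8.
Substitute A = t^(-1/4), i.e. A^e → t^(-e/4): V(t) = -t^2 + 3*t - 4 + 6*t^-1 - 6*t^-2 + 6*t^-3 - 5*t^-4 + 3*t^-5 - t^-6

Answer: -t^2 + 3*t - 4 + 6*t^-1 - 6*t^-2 + 6*t^-3 - 5*t^-4 + 3*t^-5 - t^-6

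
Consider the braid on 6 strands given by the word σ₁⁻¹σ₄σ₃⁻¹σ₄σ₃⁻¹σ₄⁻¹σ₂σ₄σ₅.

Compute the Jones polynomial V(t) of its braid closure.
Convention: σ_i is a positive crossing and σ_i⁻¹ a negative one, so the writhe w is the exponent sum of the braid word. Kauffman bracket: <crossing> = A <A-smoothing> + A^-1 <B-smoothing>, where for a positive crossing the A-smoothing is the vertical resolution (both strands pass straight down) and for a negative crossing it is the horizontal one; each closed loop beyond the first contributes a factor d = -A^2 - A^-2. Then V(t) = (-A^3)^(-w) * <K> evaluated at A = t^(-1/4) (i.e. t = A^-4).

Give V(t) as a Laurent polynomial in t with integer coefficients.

t^2 - t + 1 - t^-1 + t^-2

Derivation:
The presented braid s1^-1 s4 s3^-1 s4 s3^-1 s4^-1 s2 s4 s5 on 6 strands reduces by inverse Markov moves (closure unchanged at each step):
  Destabilize: the word has the form β·s5 where s5 occurs only as the final letter (β ∈ B_5); drop it and the last strand → 5 strands.
Reduced to β = s1^-1 s4 s3^-1 s4 s3^-1 s4^-1 s2 s4 on 5 strands, 8 crossings.
Compute on β:
Braid: s1^-1 s4 s3^-1 s4 s3^-1 s4^-1 s2 s4 on 5 strands, 8 crossings.
Writhe w = (#positive) - (#negative) = 4 - 4 = 0.
Computing the Kauffman bracket via state sum. There are 2^8 = 256 states.
Each crossing splits two ways (0=vertical, 1=horizontal). The state's weight is A^(#A-smoothings - #B-smoothings) * d^(loops - 1).
Tabulate the states by total A-exponent and number of loops L (A-exp: L × count):
  A^8: L=3 ×1
  A^6: L=2 ×4, L=4 ×4
  A^4: L=1 ×3, L=3 ×21, L=5 ×4
  A^2: L=2 ×25, L=4 ×30, L=6 ×1
  A^0: L=1 ×8, L=3 ×44, L=5 ×18
  A^-2: L=2 ×18, L=4 ×32, L=6 ×6
  A^-4: L=3 ×15, L=5 ×12, L=7 ×1
  A^-6: L=4 ×6, L=6 ×2
  A^-8: L=5 ×1
Each group contributes A^e * Σ count * d^(L-1):
Powers of d = -A^2 - A^-2: d^2 = A^4 + 2 + A^-4; d^3 = -A^6 - 3*A^2 - 3*A^-2 - A^-6; d^4 = A^8 + 4*A^4 + 6 + 4*A^-4 + A^-8; d^5 = -A^10 - 5*A^6 - 10*A^2 - 10*A^-2 - 5*A^-6 - A^-10; d^6 = A^12 + 6*A^8 + 15*A^4 + 20 + 15*A^-4 + 6*A^-8 + A^-12.
  A^8 * (d^2) = A^12 + 2*A^8 + A^4
  A^6 * (4*d + 4*d^3) = -4*A^12 - 16*A^8 - 16*A^4 - 4
  A^4 * (3 + 21*d^2 + 4*d^4) = 4*A^12 + 37*A^8 + 69*A^4 + 37 + 4*A^-4
  A^2 * (25*d + 30*d^3 + d^5) = -A^12 - 35*A^8 - 125*A^4 - 125 - 35*A^-4 - A^-8
  A^0 * (8 + 44*d^2 + 18*d^4) = 18*A^8 + 116*A^4 + 204 + 116*A^-4 + 18*A^-8
  A^-2 * (18*d + 32*d^3 + 6*d^5) = -6*A^8 - 62*A^4 - 174 - 174*A^-4 - 62*A^-8 - 6*A^-12
  A^-4 * (15*d^2 + 12*d^4 + d^6) = A^8 + 18*A^4 + 78 + 122*A^-4 + 78*A^-8 + 18*A^-12 + A^-16
  A^-6 * (6*d^3 + 2*d^5) = -2*A^4 - 16 - 38*A^-4 - 38*A^-8 - 16*A^-12 - 2*A^-16
  A^-8 * (d^4) = 1 + 4*A^-4 + 6*A^-8 + 4*A^-12 + A^-16
Summing the groups: <K> = A^8 - A^4 + 1 - A^-4 + A^-8
Normalise by the writhe: (-A^3)^(-w) = (-A^3)^(0) = 1, so f(A) = 1 * <K> = A^8 - A^4 + 1 - A^-4 + A^-8.
Substitute A = t^(-1/4), i.e. A^e → t^(-e/4): V(t) = t^2 - t + 1 - t^-1 + t^-2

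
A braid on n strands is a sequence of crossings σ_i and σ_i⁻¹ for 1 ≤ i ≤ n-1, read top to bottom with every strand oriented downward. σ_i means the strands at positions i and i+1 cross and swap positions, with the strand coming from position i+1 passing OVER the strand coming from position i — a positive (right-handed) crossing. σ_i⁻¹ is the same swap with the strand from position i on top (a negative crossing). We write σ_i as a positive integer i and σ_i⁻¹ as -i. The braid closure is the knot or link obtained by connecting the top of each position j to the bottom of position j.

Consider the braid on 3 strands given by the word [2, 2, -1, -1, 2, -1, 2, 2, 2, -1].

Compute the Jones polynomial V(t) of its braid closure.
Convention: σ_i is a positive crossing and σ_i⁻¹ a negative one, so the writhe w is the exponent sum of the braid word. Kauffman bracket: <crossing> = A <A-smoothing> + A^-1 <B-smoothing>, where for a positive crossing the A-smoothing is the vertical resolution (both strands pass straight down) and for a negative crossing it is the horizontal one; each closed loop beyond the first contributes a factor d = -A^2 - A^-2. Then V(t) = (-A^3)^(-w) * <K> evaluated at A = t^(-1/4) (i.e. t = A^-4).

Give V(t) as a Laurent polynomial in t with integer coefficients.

t^7 - 3*t^6 + 6*t^5 - 9*t^4 + 11*t^3 - 12*t^2 + 11*t - 8 + 6*t^-1 - 3*t^-2 + t^-3

Derivation:
Braid: s2 s2 s1^-1 s1^-1 s2 s1^-1 s2 s2 s2 s1^-1 on 3 strands, 10 crossings.
Writhe w = (#positive) - (#negative) = 6 - 4 = 2.
Computing the Kauffman bracket via state sum. There are 2^10 = 1024 states.
For each crossing: s=0 is the vertical smoothing, s=1 horizontal. Crossing k contributes A^(sign_k * (1 - 2*s_k)); loop factor d = -A^2 - A^-2.
Tabulate the states by total A-exponent and number of loops L (A-exp: L × count):
  A^10: L=5 ×1
  A^8: L=4 ×10
  A^6: L=3 ×41, L=5 ×4
  A^4: L=2 ×81, L=4 ×38, L=6 ×1
  A^2: L=1 ×71, L=3 ×117, L=5 ×22
  A^0: L=2 ×154, L=4 ×91, L=6 ×7
  A^-2: L=3 ×168, L=5 ×41, L=7 ×1
  A^-4: L=4 ×110, L=6 ×10
  A^-6: L=5 ×44, L=7 ×1
  A^-8: L=6 ×10
  A^-10: L=7 ×1
Each group contributes A^e * Σ count * d^(L-1):
Powers of d = -A^2 - A^-2: d^2 = A^4 + 2 + A^-4; d^3 = -A^6 - 3*A^2 - 3*A^-2 - A^-6; d^4 = A^8 + 4*A^4 + 6 + 4*A^-4 + A^-8; d^5 = -A^10 - 5*A^6 - 10*A^2 - 10*A^-2 - 5*A^-6 - A^-10; d^6 = A^12 + 6*A^8 + 15*A^4 + 20 + 15*A^-4 + 6*A^-8 + A^-12.
  A^10 * (d^4) = A^18 + 4*A^14 + 6*A^10 + 4*A^6 + A^2
  A^8 * (10*d^3) = -10*A^14 - 30*A^10 - 30*A^6 - 10*A^2
  A^6 * (41*d^2 + 4*d^4) = 4*A^14 + 57*A^10 + 106*A^6 + 57*A^2 + 4*A^-2
  A^4 * (81*d + 38*d^3 + d^5) = -A^14 - 43*A^10 - 205*A^6 - 205*A^2 - 43*A^-2 - A^-6
  A^2 * (71 + 117*d^2 + 22*d^4) = 22*A^10 + 205*A^6 + 437*A^2 + 205*A^-2 + 22*A^-6
  A^0 * (154*d + 91*d^3 + 7*d^5) = -7*A^10 - 126*A^6 - 497*A^2 - 497*A^-2 - 126*A^-6 - 7*A^-10
  A^-2 * (168*d^2 + 41*d^4 + d^6) = A^10 + 47*A^6 + 347*A^2 + 602*A^-2 + 347*A^-6 + 47*A^-10 + A^-14
  A^-4 * (110*d^3 + 10*d^5) = -10*A^6 - 160*A^2 - 430*A^-2 - 430*A^-6 - 160*A^-10 - 10*A^-14
  A^-6 * (44*d^4 + d^6) = A^6 + 50*A^2 + 191*A^-2 + 284*A^-6 + 191*A^-10 + 50*A^-14 + A^-18
  A^-8 * (10*d^5) = -10*A^2 - 50*A^-2 - 100*A^-6 - 100*A^-10 - 50*A^-14 - 10*A^-18
  A^-10 * (d^6) = A^2 + 6*A^-2 + 15*A^-6 + 20*A^-10 + 15*A^-14 + 6*A^-18 + A^-22
Summing the groups: <K> = A^18 - 3*A^14 + 6*A^10 - 8*A^6 + 11*A^2 - 12*A^-2 + 11*A^-6 - 9*A^-10 + 6*A^-14 - 3*A^-18 + A^-22
Normalise by the writhe: (-A^3)^(-w) = (-A^3)^(-2) = A^-6, so f(A) = A^-6 * <K> = A^12 - 3*A^8 + 6*A^4 - 8 + 11*A^-4 - 12*A^-8 + 11*A^-12 - 9*A^-16 + 6*A^-20 - 3*A^-24 + A^-28.
Substitute A = t^(-1/4), i.e. A^e → t^(-e/4): V(t) = t^7 - 3*t^6 + 6*t^5 - 9*t^4 + 11*t^3 - 12*t^2 + 11*t - 8 + 6*t^-1 - 3*t^-2 + t^-3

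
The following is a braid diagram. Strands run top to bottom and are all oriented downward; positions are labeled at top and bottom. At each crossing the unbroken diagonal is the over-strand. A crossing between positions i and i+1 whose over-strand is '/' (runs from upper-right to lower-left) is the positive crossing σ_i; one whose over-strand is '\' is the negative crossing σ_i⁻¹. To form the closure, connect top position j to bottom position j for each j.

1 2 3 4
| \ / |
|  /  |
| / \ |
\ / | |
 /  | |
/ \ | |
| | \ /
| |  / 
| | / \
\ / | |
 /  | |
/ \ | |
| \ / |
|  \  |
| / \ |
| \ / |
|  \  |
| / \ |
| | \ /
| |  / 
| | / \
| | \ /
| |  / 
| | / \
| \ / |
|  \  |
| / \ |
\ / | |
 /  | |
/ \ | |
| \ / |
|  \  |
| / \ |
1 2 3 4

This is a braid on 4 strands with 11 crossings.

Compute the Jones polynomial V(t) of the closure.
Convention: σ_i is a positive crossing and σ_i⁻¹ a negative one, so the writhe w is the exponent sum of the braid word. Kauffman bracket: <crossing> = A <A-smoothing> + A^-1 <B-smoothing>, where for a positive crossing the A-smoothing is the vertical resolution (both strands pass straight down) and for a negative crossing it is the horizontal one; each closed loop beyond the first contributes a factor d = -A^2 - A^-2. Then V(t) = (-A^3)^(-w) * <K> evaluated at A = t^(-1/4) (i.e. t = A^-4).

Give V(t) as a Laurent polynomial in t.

Reading the diagram top to bottom ('/'-over between positions i,i+1 = s_i, '\'-over = s_i^-1): braid word = s2 s1 s3 s1 s2^-1 s2^-1 s3 s3 s2^-1 s1 s2^-1.
The presented braid s2 s1 s3 s1 s2^-1 s2^-1 s3 s3 s2^-1 s1 s2^-1 on 4 strands reduces by inverse Markov moves (closure unchanged at each step):
  Deconjugate: the word is γ·β·γ⁻¹ with γ = s2 (prefix) and γ⁻¹ = s2^-1 (suffix); strip both.
Reduced to β = s1 s3 s1 s2^-1 s2^-1 s3 s3 s2^-1 s1 on 4 strands, 9 crossings.
Compute on β:
Braid: s1 s3 s1 s2^-1 s2^-1 s3 s3 s2^-1 s1 on 4 strands, 9 crossings.
Writhe w = (#positive) - (#negative) = 6 - 3 = 3.
State-sum expansion of <K>. There are 2^9 = 512 states.
Each crossing splits two ways (0=vertical, 1=horizontal). The state's weight is A^(#A-smoothings - #B-smoothings) * d^(loops - 1).
Tabulate the states by total A-exponent and number of loops L (A-exp: L × count):
  A^9: L=5 ×1
  A^7: L=4 ×9
  A^5: L=3 ×32, L=5 ×4
  A^3: L=2 ×55, L=4 ×28, L=6 ×1
  A^1: L=1 ×39, L=3 ×77, L=5 ×10
  A^-1: L=2 ×81, L=4 ×44, L=6 ×1
  A^-3: L=3 ×73, L=5 ×11
  A^-5: L=4 ×35, L=6 ×1
  A^-7: L=5 ×9
  A^-9: L=6 ×1
Each group contributes A^e * Σ count * d^(L-1):
Powers of d = -A^2 - A^-2: d^2 = A^4 + 2 + A^-4; d^3 = -A^6 - 3*A^2 - 3*A^-2 - A^-6; d^4 = A^8 + 4*A^4 + 6 + 4*A^-4 + A^-8; d^5 = -A^10 - 5*A^6 - 10*A^2 - 10*A^-2 - 5*A^-6 - A^-10.
  A^9 * (d^4) = A^17 + 4*A^13 + 6*A^9 + 4*A^5 + A
  A^7 * (9*d^3) = -9*A^13 - 27*A^9 - 27*A^5 - 9*A
  A^5 * (32*d^2 + 4*d^4) = 4*A^13 + 48*A^9 + 88*A^5 + 48*A + 4*A^-3
  A^3 * (55*d + 28*d^3 + d^5) = -A^13 - 33*A^9 - 149*A^5 - 149*A - 33*A^-3 - A^-7
  A^1 * (39 + 77*d^2 + 10*d^4) = 10*A^9 + 117*A^5 + 253*A + 117*A^-3 + 10*A^-7
  A^-1 * (81*d + 44*d^3 + d^5) = -A^9 - 49*A^5 - 223*A - 223*A^-3 - 49*A^-7 - A^-11
  A^-3 * (73*d^2 + 11*d^4) = 11*A^5 + 117*A + 212*A^-3 + 117*A^-7 + 11*A^-11
  A^-5 * (35*d^3 + d^5) = -A^5 - 40*A - 115*A^-3 - 115*A^-7 - 40*A^-11 - A^-15
  A^-7 * (9*d^4) = 9*A + 36*A^-3 + 54*A^-7 + 36*A^-11 + 9*A^-15
  A^-9 * (d^5) = -A - 5*A^-3 - 10*A^-7 - 10*A^-11 - 5*A^-15 - A^-19
Summing the groups: <K> = A^17 - 2*A^13 + 3*A^9 - 6*A^5 + 6*A - 7*A^-3 + 6*A^-7 - 4*A^-11 + 3*A^-15 - A^-19
Normalise by the writhe: (-A^3)^(-w) = (-A^3)^(-3) = -A^-9, so f(A) = -A^-9 * <K> = -A^8 + 2*A^4 - 3 + 6*A^-4 - 6*A^-8 + 7*A^-12 - 6*A^-16 + 4*A^-20 - 3*A^-24 + A^-28.
Substitute A = t^(-1/4), i.e. A^e → t^(-e/4): V(t) = t^7 - 3*t^6 + 4*t^5 - 6*t^4 + 7*t^3 - 6*t^2 + 6*t - 3 + 2*t^-1 - t^-2

Answer: t^7 - 3*t^6 + 4*t^5 - 6*t^4 + 7*t^3 - 6*t^2 + 6*t - 3 + 2*t^-1 - t^-2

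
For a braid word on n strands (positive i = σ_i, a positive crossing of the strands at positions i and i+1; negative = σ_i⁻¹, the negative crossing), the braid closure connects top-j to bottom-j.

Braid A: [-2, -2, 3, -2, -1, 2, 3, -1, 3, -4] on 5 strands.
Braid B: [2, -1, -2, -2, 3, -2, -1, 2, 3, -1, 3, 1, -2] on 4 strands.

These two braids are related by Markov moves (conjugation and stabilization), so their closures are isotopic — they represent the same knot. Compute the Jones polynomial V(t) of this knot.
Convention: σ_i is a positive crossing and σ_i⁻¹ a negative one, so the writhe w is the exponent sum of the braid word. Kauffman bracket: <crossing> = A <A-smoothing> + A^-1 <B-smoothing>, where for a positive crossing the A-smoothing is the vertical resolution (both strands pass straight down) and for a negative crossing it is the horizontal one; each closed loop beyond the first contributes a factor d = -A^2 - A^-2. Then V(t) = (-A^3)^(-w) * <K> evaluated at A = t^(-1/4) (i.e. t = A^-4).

-t^3 + 2*t^2 - 3*t + 5 - 4*t^-1 + 4*t^-2 - 3*t^-3 + 2*t^-4 - t^-5

Derivation:
Markov-equivalent braids have isotopic closures, hence identical knot invariants. Strip the Markov moves from each word to reach a common short braid β, then compute V(t) once on β.
Braid A: s2^-1 s2^-1 s3 s2^-1 s1^-1 s2 s3 s1^-1 s3 s4^-1 on 5 strands reduces by inverse Markov moves (closure unchanged at each step):
  Destabilize: the word has the form β·s4^-1 where s4^-1 occurs only as the final letter (β ∈ B_4); drop it and the last strand → 4 strands.
Reduced to β = s2^-1 s2^-1 s3 s2^-1 s1^-1 s2 s3 s1^-1 s3 on 4 strands, 9 crossings.
Braid B: s2 s1^-1 s2^-1 s2^-1 s3 s2^-1 s1^-1 s2 s3 s1^-1 s3 s1 s2^-1 on 4 strands reduces by inverse Markov moves (closure unchanged at each step):
  Deconjugate: the word is γ·β·γ⁻¹ with γ = s2 s1^-1 (prefix) and γ⁻¹ = s1 s2^-1 (suffix); strip both.
Reduced to β = s2^-1 s2^-1 s3 s2^-1 s1^-1 s2 s3 s1^-1 s3 on 4 strands, 9 crossings.
Both give the same β = s2^-1 s2^-1 s3 s2^-1 s1^-1 s2 s3 s1^-1 s3 on 4 strands, so one state sum suffices:
Braid: s2^-1 s2^-1 s3 s2^-1 s1^-1 s2 s3 s1^-1 s3 on 4 strands, 9 crossings.
Writhe w = (#positive) - (#negative) = 4 - 5 = -1.
State-sum expansion of <K>. There are 2^9 = 512 states.
Each crossing splits two ways (0=vertical, 1=horizontal). The state's weight is A^(#A-smoothings - #B-smoothings) * d^(loops - 1).
Tabulate the states by total A-exponent and number of loops L (A-exp: L × count):
  A^9: L=5 ×1
  A^7: L=4 ×9
  A^5: L=3 ×32, L=5 ×4
  A^3: L=2 ×55, L=4 ×28, L=6 ×1
  A^1: L=1 ×39, L=3 ×77, L=5 ×10
  A^-1: L=2 ×87, L=4 ×38, L=6 ×1
  A^-3: L=1 ×14, L=3 ×64, L=5 ×6
  A^-5: L=2 ×17, L=4 ×19
  A^-7: L=3 ×7, L=5 ×2
  A^-9: L=4 ×1
Each group contributes A^e * Σ count * d^(L-1):
Powers of d = -A^2 - A^-2: d^2 = A^4 + 2 + A^-4; d^3 = -A^6 - 3*A^2 - 3*A^-2 - A^-6; d^4 = A^8 + 4*A^4 + 6 + 4*A^-4 + A^-8; d^5 = -A^10 - 5*A^6 - 10*A^2 - 10*A^-2 - 5*A^-6 - A^-10.
  A^9 * (d^4) = A^17 + 4*A^13 + 6*A^9 + 4*A^5 + A
  A^7 * (9*d^3) = -9*A^13 - 27*A^9 - 27*A^5 - 9*A
  A^5 * (32*d^2 + 4*d^4) = 4*A^13 + 48*A^9 + 88*A^5 + 48*A + 4*A^-3
  A^3 * (55*d + 28*d^3 + d^5) = -A^13 - 33*A^9 - 149*A^5 - 149*A - 33*A^-3 - A^-7
  A^1 * (39 + 77*d^2 + 10*d^4) = 10*A^9 + 117*A^5 + 253*A + 117*A^-3 + 10*A^-7
  A^-1 * (87*d + 38*d^3 + d^5) = -A^9 - 43*A^5 - 211*A - 211*A^-3 - 43*A^-7 - A^-11
  A^-3 * (14 + 64*d^2 + 6*d^4) = 6*A^5 + 88*A + 178*A^-3 + 88*A^-7 + 6*A^-11
  A^-5 * (17*d + 19*d^3) = -19*A - 74*A^-3 - 74*A^-7 - 19*A^-11
  A^-7 * (7*d^2 + 2*d^4) = 2*A + 15*A^-3 + 26*A^-7 + 15*A^-11 + 2*A^-15
  A^-9 * (d^3) = -A^-3 - 3*A^-7 - 3*A^-11 - A^-15
Summing the groups: <K> = A^17 - 2*A^13 + 3*A^9 - 4*A^5 + 4*A - 5*A^-3 + 3*A^-7 - 2*A^-11 + A^-15
Normalise by the writhe: (-A^3)^(-w) = (-A^3)^(1) = -A^3, so f(A) = -A^3 * <K> = -A^20 + 2*A^16 - 3*A^12 + 4*A^8 - 4*A^4 + 5 - 3*A^-4 + 2*A^-8 - A^-12.
Substitute A = t^(-1/4), i.e. A^e → t^(-e/4): V(t) = -t^3 + 2*t^2 - 3*t + 5 - 4*t^-1 + 4*t^-2 - 3*t^-3 + 2*t^-4 - t^-5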